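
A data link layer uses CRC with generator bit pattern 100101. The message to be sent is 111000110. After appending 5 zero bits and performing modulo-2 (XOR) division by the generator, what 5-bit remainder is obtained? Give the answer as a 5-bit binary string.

Append 5 zeros: 11100011000000. Divide by 100101 (XOR where the leading bit is 1):
  pos 0: 111000 XOR 100101 = 011101
  pos 1: 111011 XOR 100101 = 011110
  pos 2: 111101 XOR 100101 = 011000
  pos 3: 110000 XOR 100101 = 010101
  pos 4: 101010 XOR 100101 = 001111
  pos 6: 111100 XOR 100101 = 011001
  pos 7: 110010 XOR 100101 = 010111
  pos 8: 101110 XOR 100101 = 001011
Remainder (last 5 bits) = 01011. This is the CRC / FCS.

01011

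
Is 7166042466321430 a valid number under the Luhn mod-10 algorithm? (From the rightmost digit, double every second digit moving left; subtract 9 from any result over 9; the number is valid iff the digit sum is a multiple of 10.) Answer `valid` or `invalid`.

From the right, keep odd positions and double even positions (subtract 9 from any doubled value over 9):
  doubled (positions 2,4,...): 6 2 6 3 4 0 3 5 → sum 29
  kept (positions 1,3,...): 0 4 2 6 4 4 6 1 → sum 27
Total = 56.
56 mod 10 = 6, so the number is invalid.

invalid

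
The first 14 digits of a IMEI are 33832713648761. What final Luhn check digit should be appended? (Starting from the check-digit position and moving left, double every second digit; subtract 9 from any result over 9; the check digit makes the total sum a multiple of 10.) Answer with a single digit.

Partial digits right→left: 1 6 7 8 4 6 3 1 7 2 3 8 3 3
Double every second digit counting from the check-digit position (so the 1st, 3rd, 5th, ... of the partial from the right).
  doubled (with −9 where >9): 2 5 8 6 5 6 6 → sum 38
  kept as-is: 6 8 6 1 2 8 3 → sum 34
Total = 38 + 34 = 72.
Check digit = (10 − (72 mod 10)) mod 10 = 8.

8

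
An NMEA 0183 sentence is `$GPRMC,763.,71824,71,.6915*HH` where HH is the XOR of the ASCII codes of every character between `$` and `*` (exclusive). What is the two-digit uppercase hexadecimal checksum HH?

4C

XOR the ASCII codes of the payload characters:
  'G' = 0x47 → acc = 0x47
  'P' = 0x50 → acc = 0x17
  'R' = 0x52 → acc = 0x45
  'M' = 0x4D → acc = 0x08
  'C' = 0x43 → acc = 0x4B
  ',' = 0x2C → acc = 0x67
  '7' = 0x37 → acc = 0x50
  '6' = 0x36 → acc = 0x66
  '3' = 0x33 → acc = 0x55
  '.' = 0x2E → acc = 0x7B
  ',' = 0x2C → acc = 0x57
  '7' = 0x37 → acc = 0x60
  '1' = 0x31 → acc = 0x51
  '8' = 0x38 → acc = 0x69
  '2' = 0x32 → acc = 0x5B
  '4' = 0x34 → acc = 0x6F
  ',' = 0x2C → acc = 0x43
  '7' = 0x37 → acc = 0x74
  '1' = 0x31 → acc = 0x45
  ',' = 0x2C → acc = 0x69
  '.' = 0x2E → acc = 0x47
  '6' = 0x36 → acc = 0x71
  '9' = 0x39 → acc = 0x48
  '1' = 0x31 → acc = 0x79
  '5' = 0x35 → acc = 0x4C
Checksum = 0x4C.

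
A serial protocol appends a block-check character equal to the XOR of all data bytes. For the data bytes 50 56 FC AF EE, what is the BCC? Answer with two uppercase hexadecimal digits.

XOR the bytes together:
  start with 0x50
  0x50 ⊕ 0x56 = 0x06
  0x06 ⊕ 0xFC = 0xFA
  0xFA ⊕ 0xAF = 0x55
  0x55 ⊕ 0xEE = 0xBB

BB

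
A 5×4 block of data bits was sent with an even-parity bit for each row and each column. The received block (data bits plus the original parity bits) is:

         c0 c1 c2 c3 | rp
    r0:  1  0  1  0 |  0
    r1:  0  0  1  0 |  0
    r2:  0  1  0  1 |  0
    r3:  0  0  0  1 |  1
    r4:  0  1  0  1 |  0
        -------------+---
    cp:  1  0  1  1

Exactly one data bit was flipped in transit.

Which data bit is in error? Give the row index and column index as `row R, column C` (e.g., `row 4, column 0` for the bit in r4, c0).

Recompute each row's even parity and compare to rp:
  r0: data parity 0, sent rp 0 → ok
  r1: data parity 1, sent rp 0 → mismatch
  r2: data parity 0, sent rp 0 → ok
  r3: data parity 1, sent rp 1 → ok
  r4: data parity 0, sent rp 0 → ok
Recompute each column's even parity and compare to cp:
  c0: data parity 1, sent cp 1 → ok
  c1: data parity 0, sent cp 0 → ok
  c2: data parity 0, sent cp 1 → mismatch
  c3: data parity 1, sent cp 1 → ok
Exactly one row (r1) and one column (c2) fail → the flipped bit is at their intersection.

row 1, column 2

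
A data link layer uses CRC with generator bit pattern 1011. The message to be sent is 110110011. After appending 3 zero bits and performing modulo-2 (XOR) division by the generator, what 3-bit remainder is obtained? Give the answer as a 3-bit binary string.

Append 3 zeros: 110110011000. Divide by 1011 (XOR where the leading bit is 1):
  pos 0: 1101 XOR 1011 = 0110
  pos 1: 1101 XOR 1011 = 0110
  pos 2: 1100 XOR 1011 = 0111
  pos 3: 1110 XOR 1011 = 0101
  pos 4: 1011 XOR 1011 = 0000
  pos 8: 1000 XOR 1011 = 0011
Remainder (last 3 bits) = 011. This is the CRC / FCS.

011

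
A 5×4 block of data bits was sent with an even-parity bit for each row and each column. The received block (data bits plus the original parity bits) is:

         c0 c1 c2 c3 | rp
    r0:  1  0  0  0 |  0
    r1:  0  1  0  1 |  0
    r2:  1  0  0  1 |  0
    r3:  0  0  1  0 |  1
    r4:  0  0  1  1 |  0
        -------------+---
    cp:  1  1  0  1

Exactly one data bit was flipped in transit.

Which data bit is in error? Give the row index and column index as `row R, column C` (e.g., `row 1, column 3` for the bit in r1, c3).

Recompute each row's even parity and compare to rp:
  r0: data parity 1, sent rp 0 → mismatch
  r1: data parity 0, sent rp 0 → ok
  r2: data parity 0, sent rp 0 → ok
  r3: data parity 1, sent rp 1 → ok
  r4: data parity 0, sent rp 0 → ok
Recompute each column's even parity and compare to cp:
  c0: data parity 0, sent cp 1 → mismatch
  c1: data parity 1, sent cp 1 → ok
  c2: data parity 0, sent cp 0 → ok
  c3: data parity 1, sent cp 1 → ok
Exactly one row (r0) and one column (c0) fail → the flipped bit is at their intersection.

row 0, column 0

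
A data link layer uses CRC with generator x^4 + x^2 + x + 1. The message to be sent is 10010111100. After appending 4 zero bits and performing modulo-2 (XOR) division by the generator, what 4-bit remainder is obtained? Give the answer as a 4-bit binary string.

1010

Append 4 zeros: 100101111000000. Divide by 10111 (XOR where the leading bit is 1):
  pos 0: 10010 XOR 10111 = 00101
  pos 2: 10111 XOR 10111 = 00000
  pos 7: 11000 XOR 10111 = 01111
  pos 8: 11110 XOR 10111 = 01001
  pos 9: 10010 XOR 10111 = 00101
Remainder (last 4 bits) = 1010. This is the CRC / FCS.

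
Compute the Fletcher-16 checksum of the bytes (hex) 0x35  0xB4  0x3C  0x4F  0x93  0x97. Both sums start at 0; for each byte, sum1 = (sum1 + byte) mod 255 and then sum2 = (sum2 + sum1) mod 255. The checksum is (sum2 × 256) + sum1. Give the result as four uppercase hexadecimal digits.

64A0

Running sums (mod 255):
  after byte 0 (0x35): sum1=53, sum2=53
  after byte 1 (0xB4): sum1=233, sum2=31
  after byte 2 (0x3C): sum1=38, sum2=69
  after byte 3 (0x4F): sum1=117, sum2=186
  after byte 4 (0x93): sum1=9, sum2=195
  after byte 5 (0x97): sum1=160, sum2=100
Checksum = sum2·256 + sum1 = 100·256 + 160 = 25760 = 0x64A0.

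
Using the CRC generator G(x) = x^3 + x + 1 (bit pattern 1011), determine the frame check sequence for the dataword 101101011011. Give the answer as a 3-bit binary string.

101

Append 3 zeros: 101101011011000. Divide by 1011 (XOR where the leading bit is 1):
  pos 0: 1011 XOR 1011 = 0000
  pos 5: 1011 XOR 1011 = 0000
  pos 10: 1100 XOR 1011 = 0111
  pos 11: 1110 XOR 1011 = 0101
Remainder (last 3 bits) = 101. This is the CRC / FCS.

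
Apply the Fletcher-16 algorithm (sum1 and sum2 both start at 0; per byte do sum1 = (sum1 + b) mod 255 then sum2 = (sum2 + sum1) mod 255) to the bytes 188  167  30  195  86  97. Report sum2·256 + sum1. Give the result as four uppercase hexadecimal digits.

84FD

Running sums (mod 255):
  after byte 0 (188): sum1=188, sum2=188
  after byte 1 (167): sum1=100, sum2=33
  after byte 2 (30): sum1=130, sum2=163
  after byte 3 (195): sum1=70, sum2=233
  after byte 4 (86): sum1=156, sum2=134
  after byte 5 (97): sum1=253, sum2=132
Checksum = sum2·256 + sum1 = 132·256 + 253 = 34045 = 0x84FD.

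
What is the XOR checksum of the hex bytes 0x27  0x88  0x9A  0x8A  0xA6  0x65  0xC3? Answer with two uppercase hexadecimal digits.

BF

XOR the bytes together:
  start with 0x27
  0x27 ⊕ 0x88 = 0xAF
  0xAF ⊕ 0x9A = 0x35
  0x35 ⊕ 0x8A = 0xBF
  0xBF ⊕ 0xA6 = 0x19
  0x19 ⊕ 0x65 = 0x7C
  0x7C ⊕ 0xC3 = 0xBF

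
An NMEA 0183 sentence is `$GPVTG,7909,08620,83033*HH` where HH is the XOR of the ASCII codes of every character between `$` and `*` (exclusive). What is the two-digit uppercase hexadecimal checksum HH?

7E

XOR the ASCII codes of the payload characters:
  'G' = 0x47 → acc = 0x47
  'P' = 0x50 → acc = 0x17
  'V' = 0x56 → acc = 0x41
  'T' = 0x54 → acc = 0x15
  'G' = 0x47 → acc = 0x52
  ',' = 0x2C → acc = 0x7E
  '7' = 0x37 → acc = 0x49
  '9' = 0x39 → acc = 0x70
  '0' = 0x30 → acc = 0x40
  '9' = 0x39 → acc = 0x79
  ',' = 0x2C → acc = 0x55
  '0' = 0x30 → acc = 0x65
  '8' = 0x38 → acc = 0x5D
  '6' = 0x36 → acc = 0x6B
  '2' = 0x32 → acc = 0x59
  '0' = 0x30 → acc = 0x69
  ',' = 0x2C → acc = 0x45
  '8' = 0x38 → acc = 0x7D
  '3' = 0x33 → acc = 0x4E
  '0' = 0x30 → acc = 0x7E
  '3' = 0x33 → acc = 0x4D
  '3' = 0x33 → acc = 0x7E
Checksum = 0x7E.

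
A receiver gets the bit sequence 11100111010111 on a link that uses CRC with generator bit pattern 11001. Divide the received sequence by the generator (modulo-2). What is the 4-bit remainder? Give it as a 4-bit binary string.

Modulo-2 division of 11100111010111 by 11001:
  pos 0: 11100 XOR 11001 = 00101
  pos 2: 10111 XOR 11001 = 01110
  pos 3: 11101 XOR 11001 = 00100
  pos 5: 10001 XOR 11001 = 01000
  pos 6: 10000 XOR 11001 = 01001
  pos 7: 10011 XOR 11001 = 01010
  pos 8: 10101 XOR 11001 = 01100
  pos 9: 11001 XOR 11001 = 00000
Remainder = 0000 (zero — the frame passes the CRC check).

0000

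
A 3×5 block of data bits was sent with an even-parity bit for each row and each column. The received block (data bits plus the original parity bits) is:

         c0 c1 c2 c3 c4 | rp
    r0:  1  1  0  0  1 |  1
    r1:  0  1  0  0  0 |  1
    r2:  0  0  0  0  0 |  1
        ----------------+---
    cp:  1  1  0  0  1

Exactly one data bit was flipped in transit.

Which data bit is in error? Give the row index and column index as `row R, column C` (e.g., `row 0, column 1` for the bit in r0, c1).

Recompute each row's even parity and compare to rp:
  r0: data parity 1, sent rp 1 → ok
  r1: data parity 1, sent rp 1 → ok
  r2: data parity 0, sent rp 1 → mismatch
Recompute each column's even parity and compare to cp:
  c0: data parity 1, sent cp 1 → ok
  c1: data parity 0, sent cp 1 → mismatch
  c2: data parity 0, sent cp 0 → ok
  c3: data parity 0, sent cp 0 → ok
  c4: data parity 1, sent cp 1 → ok
Exactly one row (r2) and one column (c1) fail → the flipped bit is at their intersection.

row 2, column 1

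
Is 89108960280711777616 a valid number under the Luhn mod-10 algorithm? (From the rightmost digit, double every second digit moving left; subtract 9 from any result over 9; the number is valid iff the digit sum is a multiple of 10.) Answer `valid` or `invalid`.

From the right, keep odd positions and double even positions (subtract 9 from any doubled value over 9):
  doubled (positions 2,4,...): 2 5 5 2 0 4 3 7 2 7 → sum 37
  kept (positions 1,3,...): 6 6 7 1 7 8 0 9 0 9 → sum 53
Total = 90.
90 mod 10 = 0, so the number is valid.

valid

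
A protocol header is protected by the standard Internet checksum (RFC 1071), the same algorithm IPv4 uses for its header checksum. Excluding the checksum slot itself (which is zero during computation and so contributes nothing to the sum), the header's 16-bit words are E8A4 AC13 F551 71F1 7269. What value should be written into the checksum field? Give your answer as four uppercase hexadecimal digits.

One's-complement addition (fold any carry out of bit 15 back into bit 0):
  0xE8A4 + 0xAC13 = 0x194B7 → wrap carry → 0x94B8
  0x94B8 + 0xF551 = 0x18A09 → wrap carry → 0x8A0A
  0x8A0A + 0x71F1 = 0x0FBFB
  0xFBFB + 0x7269 = 0x16E64 → wrap carry → 0x6E65
One's-complement sum = 0x6E65.
Checksum = ~0x6E65 & 0xFFFF = 0x919A.

919A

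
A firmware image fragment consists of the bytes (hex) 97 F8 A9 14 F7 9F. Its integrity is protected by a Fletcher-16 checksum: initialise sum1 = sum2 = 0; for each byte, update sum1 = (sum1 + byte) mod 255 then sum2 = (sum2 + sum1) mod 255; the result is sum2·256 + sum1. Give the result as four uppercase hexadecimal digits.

DCE5

Running sums (mod 255):
  after byte 0 (97): sum1=151, sum2=151
  after byte 1 (F8): sum1=144, sum2=40
  after byte 2 (A9): sum1=58, sum2=98
  after byte 3 (14): sum1=78, sum2=176
  after byte 4 (F7): sum1=70, sum2=246
  after byte 5 (9F): sum1=229, sum2=220
Checksum = sum2·256 + sum1 = 220·256 + 229 = 56549 = 0xDCE5.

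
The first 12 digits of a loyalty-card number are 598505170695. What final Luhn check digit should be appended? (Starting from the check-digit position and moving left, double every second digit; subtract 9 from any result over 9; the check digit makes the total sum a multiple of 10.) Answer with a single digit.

7

Partial digits right→left: 5 9 6 0 7 1 5 0 5 8 9 5
Double every second digit counting from the check-digit position (so the 1st, 3rd, 5th, ... of the partial from the right).
  doubled (with −9 where >9): 1 3 5 1 1 9 → sum 20
  kept as-is: 9 0 1 0 8 5 → sum 23
Total = 20 + 23 = 43.
Check digit = (10 − (43 mod 10)) mod 10 = 7.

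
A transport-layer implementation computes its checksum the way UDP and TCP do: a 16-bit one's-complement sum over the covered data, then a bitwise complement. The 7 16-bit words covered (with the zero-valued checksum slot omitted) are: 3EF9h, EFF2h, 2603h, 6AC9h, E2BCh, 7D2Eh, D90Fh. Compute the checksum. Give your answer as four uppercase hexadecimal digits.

074C

One's-complement addition (fold any carry out of bit 15 back into bit 0):
  0x3EF9 + 0xEFF2 = 0x12EEB → wrap carry → 0x2EEC
  0x2EEC + 0x2603 = 0x054EF
  0x54EF + 0x6AC9 = 0x0BFB8
  0xBFB8 + 0xE2BC = 0x1A274 → wrap carry → 0xA275
  0xA275 + 0x7D2E = 0x11FA3 → wrap carry → 0x1FA4
  0x1FA4 + 0xD90F = 0x0F8B3
One's-complement sum = 0xF8B3.
Checksum = ~0xF8B3 & 0xFFFF = 0x074C.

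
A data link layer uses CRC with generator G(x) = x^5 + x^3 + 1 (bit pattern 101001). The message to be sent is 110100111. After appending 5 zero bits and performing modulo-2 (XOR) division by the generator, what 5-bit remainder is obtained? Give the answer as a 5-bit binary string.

01110

Append 5 zeros: 11010011100000. Divide by 101001 (XOR where the leading bit is 1):
  pos 0: 110100 XOR 101001 = 011101
  pos 1: 111011 XOR 101001 = 010010
  pos 2: 100101 XOR 101001 = 001100
  pos 4: 110010 XOR 101001 = 011011
  pos 5: 110110 XOR 101001 = 011111
  pos 6: 111110 XOR 101001 = 010111
  pos 7: 101110 XOR 101001 = 000111
Remainder (last 5 bits) = 01110. This is the CRC / FCS.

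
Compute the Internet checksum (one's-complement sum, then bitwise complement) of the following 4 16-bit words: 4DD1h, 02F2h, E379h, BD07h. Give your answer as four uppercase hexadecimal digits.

0EBB

One's-complement addition (fold any carry out of bit 15 back into bit 0):
  0x4DD1 + 0x02F2 = 0x050C3
  0x50C3 + 0xE379 = 0x1343C → wrap carry → 0x343D
  0x343D + 0xBD07 = 0x0F144
One's-complement sum = 0xF144.
Checksum = ~0xF144 & 0xFFFF = 0x0EBB.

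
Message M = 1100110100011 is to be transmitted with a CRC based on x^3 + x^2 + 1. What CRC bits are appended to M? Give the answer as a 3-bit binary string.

001

Append 3 zeros: 1100110100011000. Divide by 1101 (XOR where the leading bit is 1):
  pos 0: 1100 XOR 1101 = 0001
  pos 3: 1110 XOR 1101 = 0011
  pos 5: 1110 XOR 1101 = 0011
  pos 7: 1100 XOR 1101 = 0001
  pos 10: 1110 XOR 1101 = 0011
  pos 12: 1100 XOR 1101 = 0001
Remainder (last 3 bits) = 001. This is the CRC / FCS.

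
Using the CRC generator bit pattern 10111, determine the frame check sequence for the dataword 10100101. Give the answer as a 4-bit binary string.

Append 4 zeros: 101001010000. Divide by 10111 (XOR where the leading bit is 1):
  pos 0: 10100 XOR 10111 = 00011
  pos 3: 11101 XOR 10111 = 01010
  pos 4: 10100 XOR 10111 = 00011
  pos 7: 11000 XOR 10111 = 01111
Remainder (last 4 bits) = 1111. This is the CRC / FCS.

1111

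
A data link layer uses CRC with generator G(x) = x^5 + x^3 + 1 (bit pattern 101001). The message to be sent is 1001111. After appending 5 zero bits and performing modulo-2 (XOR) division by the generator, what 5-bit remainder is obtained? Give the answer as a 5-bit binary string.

Append 5 zeros: 100111100000. Divide by 101001 (XOR where the leading bit is 1):
  pos 0: 100111 XOR 101001 = 001110
  pos 2: 111010 XOR 101001 = 010011
  pos 3: 100110 XOR 101001 = 001111
  pos 5: 111100 XOR 101001 = 010101
  pos 6: 101010 XOR 101001 = 000011
Remainder (last 5 bits) = 00011. This is the CRC / FCS.

00011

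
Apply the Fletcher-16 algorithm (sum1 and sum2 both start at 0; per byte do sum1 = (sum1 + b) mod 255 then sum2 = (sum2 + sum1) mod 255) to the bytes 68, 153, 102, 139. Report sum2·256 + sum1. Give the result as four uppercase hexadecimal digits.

Running sums (mod 255):
  after byte 0 (68): sum1=68, sum2=68
  after byte 1 (153): sum1=221, sum2=34
  after byte 2 (102): sum1=68, sum2=102
  after byte 3 (139): sum1=207, sum2=54
Checksum = sum2·256 + sum1 = 54·256 + 207 = 14031 = 0x36CF.

36CF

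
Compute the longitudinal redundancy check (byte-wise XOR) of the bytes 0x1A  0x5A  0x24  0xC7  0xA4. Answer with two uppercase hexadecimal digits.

XOR the bytes together:
  start with 0x1A
  0x1A ⊕ 0x5A = 0x40
  0x40 ⊕ 0x24 = 0x64
  0x64 ⊕ 0xC7 = 0xA3
  0xA3 ⊕ 0xA4 = 0x07

07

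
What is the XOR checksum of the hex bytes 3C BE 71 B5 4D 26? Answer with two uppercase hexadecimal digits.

XOR the bytes together:
  start with 0x3C
  0x3C ⊕ 0xBE = 0x82
  0x82 ⊕ 0x71 = 0xF3
  0xF3 ⊕ 0xB5 = 0x46
  0x46 ⊕ 0x4D = 0x0B
  0x0B ⊕ 0x26 = 0x2D

2D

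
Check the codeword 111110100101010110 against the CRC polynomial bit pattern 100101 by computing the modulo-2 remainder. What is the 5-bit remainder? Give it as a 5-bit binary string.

Modulo-2 division of 111110100101010110 by 100101:
  pos 0: 111110 XOR 100101 = 011011
  pos 1: 110111 XOR 100101 = 010010
  pos 2: 100100 XOR 100101 = 000001
  pos 7: 101010 XOR 100101 = 001111
  pos 9: 111110 XOR 100101 = 011011
  pos 10: 110111 XOR 100101 = 010010
  pos 11: 100101 XOR 100101 = 000000
Remainder = 00000 (zero — the frame passes the CRC check).

00000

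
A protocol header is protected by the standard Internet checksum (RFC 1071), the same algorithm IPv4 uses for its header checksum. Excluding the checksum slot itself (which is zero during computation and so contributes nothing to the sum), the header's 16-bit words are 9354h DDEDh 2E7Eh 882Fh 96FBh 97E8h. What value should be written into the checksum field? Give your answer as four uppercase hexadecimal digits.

One's-complement addition (fold any carry out of bit 15 back into bit 0):
  0x9354 + 0xDDED = 0x17141 → wrap carry → 0x7142
  0x7142 + 0x2E7E = 0x09FC0
  0x9FC0 + 0x882F = 0x127EF → wrap carry → 0x27F0
  0x27F0 + 0x96FB = 0x0BEEB
  0xBEEB + 0x97E8 = 0x156D3 → wrap carry → 0x56D4
One's-complement sum = 0x56D4.
Checksum = ~0x56D4 & 0xFFFF = 0xA92B.

A92B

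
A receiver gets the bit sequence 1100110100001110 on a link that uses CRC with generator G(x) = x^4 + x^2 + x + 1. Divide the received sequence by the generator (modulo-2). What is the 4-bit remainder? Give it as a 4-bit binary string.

Modulo-2 division of 1100110100001110 by 10111:
  pos 0: 11001 XOR 10111 = 01110
  pos 1: 11101 XOR 10111 = 01010
  pos 2: 10100 XOR 10111 = 00011
  pos 5: 11100 XOR 10111 = 01011
  pos 6: 10110 XOR 10111 = 00001
  pos 10: 10111 XOR 10111 = 00000
Remainder = 0000 (zero — the frame passes the CRC check).

0000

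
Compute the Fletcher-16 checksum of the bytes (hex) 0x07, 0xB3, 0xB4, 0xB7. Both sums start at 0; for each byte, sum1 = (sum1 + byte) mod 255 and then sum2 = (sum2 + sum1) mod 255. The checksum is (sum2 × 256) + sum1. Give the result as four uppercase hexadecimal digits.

5827

Running sums (mod 255):
  after byte 0 (0x07): sum1=7, sum2=7
  after byte 1 (0xB3): sum1=186, sum2=193
  after byte 2 (0xB4): sum1=111, sum2=49
  after byte 3 (0xB7): sum1=39, sum2=88
Checksum = sum2·256 + sum1 = 88·256 + 39 = 22567 = 0x5827.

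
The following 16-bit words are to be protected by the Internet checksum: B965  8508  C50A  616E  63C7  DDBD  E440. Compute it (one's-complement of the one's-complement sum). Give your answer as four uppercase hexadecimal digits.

One's-complement addition (fold any carry out of bit 15 back into bit 0):
  0xB965 + 0x8508 = 0x13E6D → wrap carry → 0x3E6E
  0x3E6E + 0xC50A = 0x10378 → wrap carry → 0x0379
  0x0379 + 0x616E = 0x064E7
  0x64E7 + 0x63C7 = 0x0C8AE
  0xC8AE + 0xDDBD = 0x1A66B → wrap carry → 0xA66C
  0xA66C + 0xE440 = 0x18AAC → wrap carry → 0x8AAD
One's-complement sum = 0x8AAD.
Checksum = ~0x8AAD & 0xFFFF = 0x7552.

7552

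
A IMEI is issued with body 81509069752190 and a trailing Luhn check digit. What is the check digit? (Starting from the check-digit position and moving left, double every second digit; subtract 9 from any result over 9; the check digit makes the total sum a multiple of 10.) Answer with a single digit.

Partial digits right→left: 0 9 1 2 5 7 9 6 0 9 0 5 1 8
Double every second digit counting from the check-digit position (so the 1st, 3rd, 5th, ... of the partial from the right).
  doubled (with −9 where >9): 0 2 1 9 0 0 2 → sum 14
  kept as-is: 9 2 7 6 9 5 8 → sum 46
Total = 14 + 46 = 60.
Check digit = (10 − (60 mod 10)) mod 10 = 0.

0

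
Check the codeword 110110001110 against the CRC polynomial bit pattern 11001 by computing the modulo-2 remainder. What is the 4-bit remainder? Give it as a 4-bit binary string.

Modulo-2 division of 110110001110 by 11001:
  pos 0: 11011 XOR 11001 = 00010
  pos 3: 10000 XOR 11001 = 01001
  pos 4: 10011 XOR 11001 = 01010
  pos 5: 10101 XOR 11001 = 01100
  pos 6: 11001 XOR 11001 = 00000
Remainder = 0000 (zero — the frame passes the CRC check).

0000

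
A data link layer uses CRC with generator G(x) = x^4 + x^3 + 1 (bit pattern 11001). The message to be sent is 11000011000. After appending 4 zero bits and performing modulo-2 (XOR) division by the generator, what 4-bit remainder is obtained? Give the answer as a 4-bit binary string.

Append 4 zeros: 110000110000000. Divide by 11001 (XOR where the leading bit is 1):
  pos 0: 11000 XOR 11001 = 00001
  pos 4: 10110 XOR 11001 = 01111
  pos 5: 11110 XOR 11001 = 00111
  pos 7: 11100 XOR 11001 = 00101
  pos 9: 10100 XOR 11001 = 01101
  pos 10: 11010 XOR 11001 = 00011
Remainder (last 4 bits) = 0011. This is the CRC / FCS.

0011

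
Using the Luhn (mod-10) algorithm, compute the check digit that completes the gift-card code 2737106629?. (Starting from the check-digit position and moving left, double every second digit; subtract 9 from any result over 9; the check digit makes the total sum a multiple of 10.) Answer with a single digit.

Partial digits right→left: 9 2 6 6 0 1 7 3 7 2
Double every second digit counting from the check-digit position (so the 1st, 3rd, 5th, ... of the partial from the right).
  doubled (with −9 where >9): 9 3 0 5 5 → sum 22
  kept as-is: 2 6 1 3 2 → sum 14
Total = 22 + 14 = 36.
Check digit = (10 − (36 mod 10)) mod 10 = 4.

4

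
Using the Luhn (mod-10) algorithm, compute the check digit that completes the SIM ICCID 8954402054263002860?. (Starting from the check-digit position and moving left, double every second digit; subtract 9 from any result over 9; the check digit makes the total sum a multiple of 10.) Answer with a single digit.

1

Partial digits right→left: 0 6 8 2 0 0 3 6 2 4 5 0 2 0 4 4 5 9 8
Double every second digit counting from the check-digit position (so the 1st, 3rd, 5th, ... of the partial from the right).
  doubled (with −9 where >9): 0 7 0 6 4 1 4 8 1 7 → sum 38
  kept as-is: 6 2 0 6 4 0 0 4 9 → sum 31
Total = 38 + 31 = 69.
Check digit = (10 − (69 mod 10)) mod 10 = 1.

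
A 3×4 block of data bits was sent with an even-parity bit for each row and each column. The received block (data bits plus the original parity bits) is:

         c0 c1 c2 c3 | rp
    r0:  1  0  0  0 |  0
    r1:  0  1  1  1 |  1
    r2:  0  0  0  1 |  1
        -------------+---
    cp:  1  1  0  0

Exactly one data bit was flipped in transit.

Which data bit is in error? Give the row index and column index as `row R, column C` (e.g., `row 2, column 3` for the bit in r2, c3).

row 0, column 2

Recompute each row's even parity and compare to rp:
  r0: data parity 1, sent rp 0 → mismatch
  r1: data parity 1, sent rp 1 → ok
  r2: data parity 1, sent rp 1 → ok
Recompute each column's even parity and compare to cp:
  c0: data parity 1, sent cp 1 → ok
  c1: data parity 1, sent cp 1 → ok
  c2: data parity 1, sent cp 0 → mismatch
  c3: data parity 0, sent cp 0 → ok
Exactly one row (r0) and one column (c2) fail → the flipped bit is at their intersection.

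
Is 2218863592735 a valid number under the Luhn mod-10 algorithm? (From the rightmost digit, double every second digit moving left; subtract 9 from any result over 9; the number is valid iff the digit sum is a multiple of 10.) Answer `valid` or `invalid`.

valid

From the right, keep odd positions and double even positions (subtract 9 from any doubled value over 9):
  doubled (positions 2,4,...): 6 4 1 3 7 4 → sum 25
  kept (positions 1,3,...): 5 7 9 3 8 1 2 → sum 35
Total = 60.
60 mod 10 = 0, so the number is valid.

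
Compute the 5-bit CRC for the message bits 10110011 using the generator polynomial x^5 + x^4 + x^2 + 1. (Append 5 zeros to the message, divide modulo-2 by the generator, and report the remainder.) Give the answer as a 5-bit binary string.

01000

Append 5 zeros: 1011001100000. Divide by 110101 (XOR where the leading bit is 1):
  pos 0: 101100 XOR 110101 = 011001
  pos 1: 110011 XOR 110101 = 000110
  pos 4: 110100 XOR 110101 = 000001
Remainder (last 5 bits) = 01000. This is the CRC / FCS.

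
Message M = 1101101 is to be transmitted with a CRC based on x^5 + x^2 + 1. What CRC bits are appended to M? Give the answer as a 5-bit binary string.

01010

Append 5 zeros: 110110100000. Divide by 100101 (XOR where the leading bit is 1):
  pos 0: 110110 XOR 100101 = 010011
  pos 1: 100111 XOR 100101 = 000010
  pos 5: 100000 XOR 100101 = 000101
Remainder (last 5 bits) = 01010. This is the CRC / FCS.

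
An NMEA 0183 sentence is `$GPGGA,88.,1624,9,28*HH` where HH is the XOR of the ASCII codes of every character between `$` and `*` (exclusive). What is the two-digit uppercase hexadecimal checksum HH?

4A

XOR the ASCII codes of the payload characters:
  'G' = 0x47 → acc = 0x47
  'P' = 0x50 → acc = 0x17
  'G' = 0x47 → acc = 0x50
  'G' = 0x47 → acc = 0x17
  'A' = 0x41 → acc = 0x56
  ',' = 0x2C → acc = 0x7A
  '8' = 0x38 → acc = 0x42
  '8' = 0x38 → acc = 0x7A
  '.' = 0x2E → acc = 0x54
  ',' = 0x2C → acc = 0x78
  '1' = 0x31 → acc = 0x49
  '6' = 0x36 → acc = 0x7F
  '2' = 0x32 → acc = 0x4D
  '4' = 0x34 → acc = 0x79
  ',' = 0x2C → acc = 0x55
  '9' = 0x39 → acc = 0x6C
  ',' = 0x2C → acc = 0x40
  '2' = 0x32 → acc = 0x72
  '8' = 0x38 → acc = 0x4A
Checksum = 0x4A.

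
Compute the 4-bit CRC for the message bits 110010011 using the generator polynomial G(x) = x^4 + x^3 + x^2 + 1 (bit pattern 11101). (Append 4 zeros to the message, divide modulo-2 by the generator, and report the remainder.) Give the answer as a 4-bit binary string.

Append 4 zeros: 1100100110000. Divide by 11101 (XOR where the leading bit is 1):
  pos 0: 11001 XOR 11101 = 00100
  pos 2: 10000 XOR 11101 = 01101
  pos 3: 11011 XOR 11101 = 00110
  pos 5: 11010 XOR 11101 = 00111
  pos 7: 11100 XOR 11101 = 00001
Remainder (last 4 bits) = 0010. This is the CRC / FCS.

0010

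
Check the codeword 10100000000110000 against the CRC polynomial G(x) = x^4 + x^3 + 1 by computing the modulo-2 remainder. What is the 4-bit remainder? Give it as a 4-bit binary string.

1100

Modulo-2 division of 10100000000110000 by 11001:
  pos 0: 10100 XOR 11001 = 01101
  pos 1: 11010 XOR 11001 = 00011
  pos 4: 11000 XOR 11001 = 00001
  pos 8: 10011 XOR 11001 = 01010
  pos 9: 10100 XOR 11001 = 01101
  pos 10: 11010 XOR 11001 = 00011
Remainder = 1100 (nonzero — an error is detected).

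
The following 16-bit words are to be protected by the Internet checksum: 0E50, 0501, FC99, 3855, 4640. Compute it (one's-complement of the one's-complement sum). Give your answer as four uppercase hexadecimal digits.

One's-complement addition (fold any carry out of bit 15 back into bit 0):
  0x0E50 + 0x0501 = 0x01351
  0x1351 + 0xFC99 = 0x10FEA → wrap carry → 0x0FEB
  0x0FEB + 0x3855 = 0x04840
  0x4840 + 0x4640 = 0x08E80
One's-complement sum = 0x8E80.
Checksum = ~0x8E80 & 0xFFFF = 0x717F.

717F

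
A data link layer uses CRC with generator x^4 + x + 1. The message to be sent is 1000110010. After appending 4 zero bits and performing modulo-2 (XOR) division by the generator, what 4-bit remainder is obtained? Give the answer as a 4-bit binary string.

0100

Append 4 zeros: 10001100100000. Divide by 10011 (XOR where the leading bit is 1):
  pos 0: 10001 XOR 10011 = 00010
  pos 3: 10100 XOR 10011 = 00111
  pos 5: 11110 XOR 10011 = 01101
  pos 6: 11010 XOR 10011 = 01001
  pos 7: 10010 XOR 10011 = 00001
Remainder (last 4 bits) = 0100. This is the CRC / FCS.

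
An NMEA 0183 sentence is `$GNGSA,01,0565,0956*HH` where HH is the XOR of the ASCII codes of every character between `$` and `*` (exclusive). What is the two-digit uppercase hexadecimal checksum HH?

XOR the ASCII codes of the payload characters:
  'G' = 0x47 → acc = 0x47
  'N' = 0x4E → acc = 0x09
  'G' = 0x47 → acc = 0x4E
  'S' = 0x53 → acc = 0x1D
  'A' = 0x41 → acc = 0x5C
  ',' = 0x2C → acc = 0x70
  '0' = 0x30 → acc = 0x40
  '1' = 0x31 → acc = 0x71
  ',' = 0x2C → acc = 0x5D
  '0' = 0x30 → acc = 0x6D
  '5' = 0x35 → acc = 0x58
  '6' = 0x36 → acc = 0x6E
  '5' = 0x35 → acc = 0x5B
  ',' = 0x2C → acc = 0x77
  '0' = 0x30 → acc = 0x47
  '9' = 0x39 → acc = 0x7E
  '5' = 0x35 → acc = 0x4B
  '6' = 0x36 → acc = 0x7D
Checksum = 0x7D.

7D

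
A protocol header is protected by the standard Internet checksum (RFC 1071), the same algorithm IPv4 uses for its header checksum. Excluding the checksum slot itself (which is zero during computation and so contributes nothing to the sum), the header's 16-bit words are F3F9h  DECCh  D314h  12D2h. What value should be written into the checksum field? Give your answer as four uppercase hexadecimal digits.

4752

One's-complement addition (fold any carry out of bit 15 back into bit 0):
  0xF3F9 + 0xDECC = 0x1D2C5 → wrap carry → 0xD2C6
  0xD2C6 + 0xD314 = 0x1A5DA → wrap carry → 0xA5DB
  0xA5DB + 0x12D2 = 0x0B8AD
One's-complement sum = 0xB8AD.
Checksum = ~0xB8AD & 0xFFFF = 0x4752.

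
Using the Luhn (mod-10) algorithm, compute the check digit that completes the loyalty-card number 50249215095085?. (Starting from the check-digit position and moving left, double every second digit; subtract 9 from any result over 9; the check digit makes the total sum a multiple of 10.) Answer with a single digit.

7

Partial digits right→left: 5 8 0 5 9 0 5 1 2 9 4 2 0 5
Double every second digit counting from the check-digit position (so the 1st, 3rd, 5th, ... of the partial from the right).
  doubled (with −9 where >9): 1 0 9 1 4 8 0 → sum 23
  kept as-is: 8 5 0 1 9 2 5 → sum 30
Total = 23 + 30 = 53.
Check digit = (10 − (53 mod 10)) mod 10 = 7.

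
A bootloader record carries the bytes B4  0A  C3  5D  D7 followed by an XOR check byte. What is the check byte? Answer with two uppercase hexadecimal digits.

F7

XOR the bytes together:
  start with 0xB4
  0xB4 ⊕ 0x0A = 0xBE
  0xBE ⊕ 0xC3 = 0x7D
  0x7D ⊕ 0x5D = 0x20
  0x20 ⊕ 0xD7 = 0xF7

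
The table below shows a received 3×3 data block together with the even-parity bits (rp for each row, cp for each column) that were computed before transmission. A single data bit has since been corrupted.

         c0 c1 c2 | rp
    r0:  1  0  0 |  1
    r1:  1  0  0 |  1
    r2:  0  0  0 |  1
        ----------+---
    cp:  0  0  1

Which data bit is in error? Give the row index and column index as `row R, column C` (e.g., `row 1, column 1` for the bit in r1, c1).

row 2, column 2

Recompute each row's even parity and compare to rp:
  r0: data parity 1, sent rp 1 → ok
  r1: data parity 1, sent rp 1 → ok
  r2: data parity 0, sent rp 1 → mismatch
Recompute each column's even parity and compare to cp:
  c0: data parity 0, sent cp 0 → ok
  c1: data parity 0, sent cp 0 → ok
  c2: data parity 0, sent cp 1 → mismatch
Exactly one row (r2) and one column (c2) fail → the flipped bit is at their intersection.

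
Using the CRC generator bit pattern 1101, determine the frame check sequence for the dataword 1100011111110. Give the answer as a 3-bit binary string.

011

Append 3 zeros: 1100011111110000. Divide by 1101 (XOR where the leading bit is 1):
  pos 0: 1100 XOR 1101 = 0001
  pos 3: 1011 XOR 1101 = 0110
  pos 4: 1101 XOR 1101 = 0000
  pos 8: 1111 XOR 1101 = 0010
  pos 10: 1000 XOR 1101 = 0101
  pos 11: 1010 XOR 1101 = 0111
  pos 12: 1110 XOR 1101 = 0011
Remainder (last 3 bits) = 011. This is the CRC / FCS.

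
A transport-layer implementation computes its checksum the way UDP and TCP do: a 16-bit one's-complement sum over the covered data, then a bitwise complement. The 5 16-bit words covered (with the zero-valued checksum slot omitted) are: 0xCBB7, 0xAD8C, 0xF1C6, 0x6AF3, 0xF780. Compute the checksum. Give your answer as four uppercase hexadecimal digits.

3280

One's-complement addition (fold any carry out of bit 15 back into bit 0):
  0xCBB7 + 0xAD8C = 0x17943 → wrap carry → 0x7944
  0x7944 + 0xF1C6 = 0x16B0A → wrap carry → 0x6B0B
  0x6B0B + 0x6AF3 = 0x0D5FE
  0xD5FE + 0xF780 = 0x1CD7E → wrap carry → 0xCD7F
One's-complement sum = 0xCD7F.
Checksum = ~0xCD7F & 0xFFFF = 0x3280.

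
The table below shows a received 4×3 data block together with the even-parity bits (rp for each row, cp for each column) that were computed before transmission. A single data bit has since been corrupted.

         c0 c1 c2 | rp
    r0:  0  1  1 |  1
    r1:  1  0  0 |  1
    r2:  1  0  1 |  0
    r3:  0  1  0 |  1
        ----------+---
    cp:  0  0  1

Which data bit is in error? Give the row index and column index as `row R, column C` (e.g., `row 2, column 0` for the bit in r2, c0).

row 0, column 2

Recompute each row's even parity and compare to rp:
  r0: data parity 0, sent rp 1 → mismatch
  r1: data parity 1, sent rp 1 → ok
  r2: data parity 0, sent rp 0 → ok
  r3: data parity 1, sent rp 1 → ok
Recompute each column's even parity and compare to cp:
  c0: data parity 0, sent cp 0 → ok
  c1: data parity 0, sent cp 0 → ok
  c2: data parity 0, sent cp 1 → mismatch
Exactly one row (r0) and one column (c2) fail → the flipped bit is at their intersection.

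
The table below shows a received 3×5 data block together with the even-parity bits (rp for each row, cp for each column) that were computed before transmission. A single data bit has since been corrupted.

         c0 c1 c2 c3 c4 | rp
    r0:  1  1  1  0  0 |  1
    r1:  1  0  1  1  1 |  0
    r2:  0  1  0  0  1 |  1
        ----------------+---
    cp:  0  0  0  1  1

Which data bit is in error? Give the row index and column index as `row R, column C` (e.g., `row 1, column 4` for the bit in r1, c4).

Recompute each row's even parity and compare to rp:
  r0: data parity 1, sent rp 1 → ok
  r1: data parity 0, sent rp 0 → ok
  r2: data parity 0, sent rp 1 → mismatch
Recompute each column's even parity and compare to cp:
  c0: data parity 0, sent cp 0 → ok
  c1: data parity 0, sent cp 0 → ok
  c2: data parity 0, sent cp 0 → ok
  c3: data parity 1, sent cp 1 → ok
  c4: data parity 0, sent cp 1 → mismatch
Exactly one row (r2) and one column (c4) fail → the flipped bit is at their intersection.

row 2, column 4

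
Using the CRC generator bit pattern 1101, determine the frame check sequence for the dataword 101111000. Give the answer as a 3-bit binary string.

110

Append 3 zeros: 101111000000. Divide by 1101 (XOR where the leading bit is 1):
  pos 0: 1011 XOR 1101 = 0110
  pos 1: 1101 XOR 1101 = 0000
  pos 5: 1000 XOR 1101 = 0101
  pos 6: 1010 XOR 1101 = 0111
  pos 7: 1110 XOR 1101 = 0011
Remainder (last 3 bits) = 110. This is the CRC / FCS.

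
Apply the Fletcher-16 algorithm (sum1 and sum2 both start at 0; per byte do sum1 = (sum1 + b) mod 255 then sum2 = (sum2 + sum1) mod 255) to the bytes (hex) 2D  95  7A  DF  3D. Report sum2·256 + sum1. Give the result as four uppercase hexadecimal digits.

Running sums (mod 255):
  after byte 0 (2D): sum1=45, sum2=45
  after byte 1 (95): sum1=194, sum2=239
  after byte 2 (7A): sum1=61, sum2=45
  after byte 3 (DF): sum1=29, sum2=74
  after byte 4 (3D): sum1=90, sum2=164
Checksum = sum2·256 + sum1 = 164·256 + 90 = 42074 = 0xA45A.

A45A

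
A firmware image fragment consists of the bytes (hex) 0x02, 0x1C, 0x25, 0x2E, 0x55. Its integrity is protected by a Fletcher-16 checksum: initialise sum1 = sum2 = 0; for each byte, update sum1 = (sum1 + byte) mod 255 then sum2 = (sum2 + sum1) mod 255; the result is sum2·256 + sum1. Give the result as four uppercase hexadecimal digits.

9BC6

Running sums (mod 255):
  after byte 0 (0x02): sum1=2, sum2=2
  after byte 1 (0x1C): sum1=30, sum2=32
  after byte 2 (0x25): sum1=67, sum2=99
  after byte 3 (0x2E): sum1=113, sum2=212
  after byte 4 (0x55): sum1=198, sum2=155
Checksum = sum2·256 + sum1 = 155·256 + 198 = 39878 = 0x9BC6.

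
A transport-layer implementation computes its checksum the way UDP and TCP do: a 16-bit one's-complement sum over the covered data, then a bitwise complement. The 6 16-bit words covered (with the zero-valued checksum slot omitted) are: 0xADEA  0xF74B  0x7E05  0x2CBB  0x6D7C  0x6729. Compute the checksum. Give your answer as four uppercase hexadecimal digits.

One's-complement addition (fold any carry out of bit 15 back into bit 0):
  0xADEA + 0xF74B = 0x1A535 → wrap carry → 0xA536
  0xA536 + 0x7E05 = 0x1233B → wrap carry → 0x233C
  0x233C + 0x2CBB = 0x04FF7
  0x4FF7 + 0x6D7C = 0x0BD73
  0xBD73 + 0x6729 = 0x1249C → wrap carry → 0x249D
One's-complement sum = 0x249D.
Checksum = ~0x249D & 0xFFFF = 0xDB62.

DB62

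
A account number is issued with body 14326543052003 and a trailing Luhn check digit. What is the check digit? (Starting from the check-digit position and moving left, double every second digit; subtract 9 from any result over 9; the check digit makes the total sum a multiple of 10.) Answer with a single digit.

8

Partial digits right→left: 3 0 0 2 5 0 3 4 5 6 2 3 4 1
Double every second digit counting from the check-digit position (so the 1st, 3rd, 5th, ... of the partial from the right).
  doubled (with −9 where >9): 6 0 1 6 1 4 8 → sum 26
  kept as-is: 0 2 0 4 6 3 1 → sum 16
Total = 26 + 16 = 42.
Check digit = (10 − (42 mod 10)) mod 10 = 8.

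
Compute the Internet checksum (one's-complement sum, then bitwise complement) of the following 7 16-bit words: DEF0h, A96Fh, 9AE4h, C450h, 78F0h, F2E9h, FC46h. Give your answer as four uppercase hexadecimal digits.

B048

One's-complement addition (fold any carry out of bit 15 back into bit 0):
  0xDEF0 + 0xA96F = 0x1885F → wrap carry → 0x8860
  0x8860 + 0x9AE4 = 0x12344 → wrap carry → 0x2345
  0x2345 + 0xC450 = 0x0E795
  0xE795 + 0x78F0 = 0x16085 → wrap carry → 0x6086
  0x6086 + 0xF2E9 = 0x1536F → wrap carry → 0x5370
  0x5370 + 0xFC46 = 0x14FB6 → wrap carry → 0x4FB7
One's-complement sum = 0x4FB7.
Checksum = ~0x4FB7 & 0xFFFF = 0xB048.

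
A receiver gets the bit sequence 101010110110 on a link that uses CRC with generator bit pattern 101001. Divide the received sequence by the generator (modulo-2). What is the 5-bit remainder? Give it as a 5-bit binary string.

00000

Modulo-2 division of 101010110110 by 101001:
  pos 0: 101010 XOR 101001 = 000011
  pos 4: 111101 XOR 101001 = 010100
  pos 5: 101001 XOR 101001 = 000000
Remainder = 00000 (zero — the frame passes the CRC check).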